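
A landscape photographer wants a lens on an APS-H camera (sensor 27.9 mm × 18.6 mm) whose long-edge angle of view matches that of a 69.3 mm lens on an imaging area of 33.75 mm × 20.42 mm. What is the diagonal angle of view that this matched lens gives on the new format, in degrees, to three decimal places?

Equal long-edge AOV ⇒ f₂ = f₁ · 27.9/33.75 = 69.3 × 0.82667 ≈ 57.2880 mm.
Sensor diagonal = √(27.9² + 18.6²) = √1124.3700 ≈ 33.5316 mm.
Diagonal AOV on the new format = 2·arctan(33.5316 / (2 × 57.2880)) = 2·arctan(0.29266) ≈ 32.6251°.

32.625°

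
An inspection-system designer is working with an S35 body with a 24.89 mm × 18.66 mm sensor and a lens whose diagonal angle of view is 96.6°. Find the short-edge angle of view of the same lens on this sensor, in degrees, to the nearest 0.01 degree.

Sensor diagonal = √(24.89² + 18.66²) = √967.7077 ≈ 31.1080 mm.
From the diagonal AOV: f = 31.1080 / (2·tan(48.3°)) = 31.1080 / 2.24475 ≈ 13.8581 mm.
Short-edge AOV = 2·arctan(18.66 / (2 × 13.8581)) = 2·arctan(0.67325) ≈ 67.9010°.

67.90°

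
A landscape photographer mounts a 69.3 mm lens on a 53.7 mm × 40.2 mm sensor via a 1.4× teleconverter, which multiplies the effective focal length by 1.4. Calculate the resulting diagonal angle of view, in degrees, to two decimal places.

Effective focal length f = 69.3 × 1.4 = 97.02 mm.
Sensor diagonal = √(53.7² + 40.2²) = √4499.7300 ≈ 67.0800 mm.
α = 2·arctan(67.080 / (2 × 97.02)) = 2·arctan(0.34570) ≈ 38.1407°.

38.14°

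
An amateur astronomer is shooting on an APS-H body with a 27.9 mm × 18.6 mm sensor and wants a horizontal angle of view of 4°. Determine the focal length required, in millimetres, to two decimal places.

399.48 mm

From α = 2·arctan(w/2f) we get f = w / (2·tan(α/2)).
With w = 27.9 mm and α/2 = 2°, tan(α/2) ≈ 0.03492, so f ≈ 27.9 / 0.06984 ≈ 399.4757 mm.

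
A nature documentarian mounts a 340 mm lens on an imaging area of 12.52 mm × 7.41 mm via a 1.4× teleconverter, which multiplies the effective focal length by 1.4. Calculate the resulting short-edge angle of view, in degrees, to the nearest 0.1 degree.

Effective focal length f = 340 × 1.4 = 476 mm.
α = 2·arctan(7.41 / (2 × 476)) = 2·arctan(0.00778) ≈ 0.8919°.

0.9°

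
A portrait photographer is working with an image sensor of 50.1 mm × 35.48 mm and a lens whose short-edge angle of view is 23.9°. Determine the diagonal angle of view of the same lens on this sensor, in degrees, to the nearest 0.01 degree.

40.23°

From the short-edge AOV: f = 35.48 / (2·tan(11.95°)) = 35.48 / 0.42329 ≈ 83.8197 mm.
Sensor diagonal = √(50.1² + 35.48²) = √3768.8404 ≈ 61.3909 mm.
Diagonal AOV = 2·arctan(61.3909 / (2 × 83.8197)) = 2·arctan(0.36621) ≈ 40.2262°.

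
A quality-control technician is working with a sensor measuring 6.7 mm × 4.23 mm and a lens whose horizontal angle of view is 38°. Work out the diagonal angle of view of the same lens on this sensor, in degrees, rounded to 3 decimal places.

From the horizontal AOV: f = 6.7 / (2·tan(19°)) = 6.7 / 0.68866 ≈ 9.7291 mm.
Sensor diagonal = √(6.7² + 4.23²) = √62.7829 ≈ 7.9236 mm.
Diagonal AOV = 2·arctan(7.9236 / (2 × 9.7291)) = 2·arctan(0.40721) ≈ 44.3132°.

44.313°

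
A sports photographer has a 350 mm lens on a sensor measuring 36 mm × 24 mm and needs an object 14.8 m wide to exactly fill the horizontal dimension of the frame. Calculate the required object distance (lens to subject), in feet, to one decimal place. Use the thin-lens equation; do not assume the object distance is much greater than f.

473.2 ft

W: 14.8 m = 14800 mm.
Magnification m = w/W = dᵢ/dₒ; combined with 1/f = 1/dₒ + 1/dᵢ this gives dₒ = f·(1 + W/w).
dₒ = 350 mm × (1 + 14800/36) = 350 × 412.1111 ≈ 144238.889 mm = 144238.889/304.8 ft = 473.225 ft.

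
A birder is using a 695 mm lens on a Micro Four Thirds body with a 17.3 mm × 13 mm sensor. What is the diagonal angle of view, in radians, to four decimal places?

Sensor diagonal = √(17.3² + 13²) = √468.2900 ≈ 21.6400 mm.
Angle of view α = 2·arctan(d/2f) with d = 21.6400 mm and f = 695 mm.
d/2f = 0.01557; arctan(0.01557) ≈ 0.0156 rad, so α ≈ 0.0311 rad.

0.0311 rad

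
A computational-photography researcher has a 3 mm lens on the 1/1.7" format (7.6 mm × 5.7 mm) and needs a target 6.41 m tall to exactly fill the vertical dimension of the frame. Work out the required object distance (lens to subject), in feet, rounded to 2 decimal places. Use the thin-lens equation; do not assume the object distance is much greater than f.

11.08 ft

W: 6.41 m = 6410 mm.
Magnification m = h/W = dᵢ/dₒ; combined with 1/f = 1/dₒ + 1/dᵢ this gives dₒ = f·(1 + W/h).
dₒ = 3 mm × (1 + 6410/5.7) = 3 × 1125.5614 ≈ 3376.684 mm = 3376.684/304.8 ft = 11.0784 ft.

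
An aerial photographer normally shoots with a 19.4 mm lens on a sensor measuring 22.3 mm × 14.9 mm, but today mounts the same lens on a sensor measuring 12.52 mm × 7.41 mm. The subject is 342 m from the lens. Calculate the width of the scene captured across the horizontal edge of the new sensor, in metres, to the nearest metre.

The focal length stays 19.4 mm; the relevant sensor dimension is now w = 12.52 mm. Object distance dₒ = 342 m = 342000 mm.
Thin-lens field width W = w·(dₒ − f)/f = 12.52 × (342000 − 19.4)/19.4 ≈ 220700.882 mm = 220.701 m.

221 m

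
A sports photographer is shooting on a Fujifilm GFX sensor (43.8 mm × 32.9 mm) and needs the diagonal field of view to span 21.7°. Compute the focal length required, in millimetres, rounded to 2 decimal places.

Sensor diagonal = √(43.8² + 32.9²) = √3000.8500 ≈ 54.7800 mm.
From α = 2·arctan(d/2f) we get f = d / (2·tan(α/2)).
With d = 54.7800 mm and α/2 = 10.85°, tan(α/2) ≈ 0.19166, so f ≈ 54.7800 / 0.38333 ≈ 142.9058 mm.

142.91 mm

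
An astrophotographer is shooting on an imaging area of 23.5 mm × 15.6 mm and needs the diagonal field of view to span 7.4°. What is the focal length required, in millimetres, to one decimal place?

Sensor diagonal = √(23.5² + 15.6²) = √795.6100 ≈ 28.2066 mm.
From α = 2·arctan(d/2f) we get f = d / (2·tan(α/2)).
With d = 28.2066 mm and α/2 = 3.7°, tan(α/2) ≈ 0.06467, so f ≈ 28.2066 / 0.12933 ≈ 218.0905 mm.

218.1 mm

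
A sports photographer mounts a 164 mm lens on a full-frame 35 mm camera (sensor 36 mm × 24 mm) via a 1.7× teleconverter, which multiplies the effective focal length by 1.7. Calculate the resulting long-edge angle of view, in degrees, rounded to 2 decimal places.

Effective focal length f = 164 × 1.7 = 278.8 mm.
α = 2·arctan(36 / (2 × 278.8)) = 2·arctan(0.06456) ≈ 7.3881°.

7.39°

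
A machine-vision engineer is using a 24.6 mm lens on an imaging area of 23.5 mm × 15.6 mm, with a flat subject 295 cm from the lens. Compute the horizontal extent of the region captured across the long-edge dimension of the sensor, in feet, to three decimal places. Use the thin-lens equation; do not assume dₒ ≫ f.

dₒ: 295 cm = 2950 mm.
Similar triangles through the lens centre give W/dₒ = w/dᵢ; with 1/f = 1/dₒ + 1/dᵢ this gives W = w·(dₒ − f)/f.
W = 23.5 mm × (2950 − 24.6) / 24.6 = 23.5 × 118.9187 ≈ 2794.589 mm = 2794.589/304.8 ft = 9.1686 ft.

9.169 ft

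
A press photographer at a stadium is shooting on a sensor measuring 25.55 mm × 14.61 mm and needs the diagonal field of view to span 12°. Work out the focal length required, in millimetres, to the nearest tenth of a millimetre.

140.0 mm

Sensor diagonal = √(25.55² + 14.61²) = √866.2546 ≈ 29.4322 mm.
From α = 2·arctan(d/2f) we get f = d / (2·tan(α/2)).
With d = 29.4322 mm and α/2 = 6°, tan(α/2) ≈ 0.10510, so f ≈ 29.4322 / 0.21021 ≈ 140.0144 mm.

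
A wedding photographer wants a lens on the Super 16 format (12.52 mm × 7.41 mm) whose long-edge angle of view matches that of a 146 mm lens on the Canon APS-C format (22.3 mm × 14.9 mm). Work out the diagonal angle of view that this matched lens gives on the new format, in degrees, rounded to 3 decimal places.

Equal long-edge AOV ⇒ f₂ = f₁ · 12.52/22.3 = 146 × 0.56143 ≈ 81.9695 mm.
Sensor diagonal = √(12.52² + 7.41²) = √211.6585 ≈ 14.5485 mm.
Diagonal AOV on the new format = 2·arctan(14.5485 / (2 × 81.9695)) = 2·arctan(0.08874) ≈ 10.1427°.

10.143°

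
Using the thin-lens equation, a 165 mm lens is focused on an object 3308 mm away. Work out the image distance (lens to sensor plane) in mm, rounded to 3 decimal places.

1/dᵢ = 1/f − 1/dₒ = 1/165 − 1/3308 = 0.0057583 mm⁻¹.
dᵢ = 1/0.0057583 ≈ 173.6621 mm.

173.662 mm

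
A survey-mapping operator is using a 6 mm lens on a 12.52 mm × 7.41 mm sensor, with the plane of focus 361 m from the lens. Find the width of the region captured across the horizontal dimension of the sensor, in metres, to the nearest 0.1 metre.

753.3 m

dₒ: 361 m = 361000 mm.
Similar triangles through the lens centre give W/dₒ = w/dᵢ; with 1/f = 1/dₒ + 1/dᵢ this gives W = w·(dₒ − f)/f.
W = 12.52 mm × (361000 − 6) / 6 = 12.52 × 60165.6667 ≈ 753274.147 mm = 753.274 m.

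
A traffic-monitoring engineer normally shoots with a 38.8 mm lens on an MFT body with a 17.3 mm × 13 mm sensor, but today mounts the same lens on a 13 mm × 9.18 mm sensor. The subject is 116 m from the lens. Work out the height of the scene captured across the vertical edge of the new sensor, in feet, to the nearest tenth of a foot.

90.0 ft

The focal length stays 38.8 mm; the relevant sensor dimension is now h = 9.18 mm. Object distance dₒ = 116 m = 116000 mm.
Thin-lens field height W = h·(dₒ − f)/f = 9.18 × (116000 − 38.8)/38.8 ≈ 27436.181 mm = 27436.181/304.8 ft = 90.0137 ft.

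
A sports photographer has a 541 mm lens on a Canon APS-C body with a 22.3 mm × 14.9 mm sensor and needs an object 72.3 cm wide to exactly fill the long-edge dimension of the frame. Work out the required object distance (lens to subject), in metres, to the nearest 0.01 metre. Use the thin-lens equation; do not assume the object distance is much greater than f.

W: 72.3 cm = 723 mm.
Magnification m = w/W = dᵢ/dₒ; combined with 1/f = 1/dₒ + 1/dᵢ this gives dₒ = f·(1 + W/w).
dₒ = 541 mm × (1 + 723/22.3) = 541 × 33.4215 ≈ 18081.045 mm = 18.081 m.

18.08 m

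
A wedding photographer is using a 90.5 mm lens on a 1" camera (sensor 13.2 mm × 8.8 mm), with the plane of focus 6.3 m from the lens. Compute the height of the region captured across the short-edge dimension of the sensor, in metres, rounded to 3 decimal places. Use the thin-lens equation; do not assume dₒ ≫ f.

dₒ: 6.3 m = 6300 mm.
Similar triangles through the lens centre give W/dₒ = h/dᵢ; with 1/f = 1/dₒ + 1/dᵢ this gives W = h·(dₒ − f)/f.
W = 8.8 mm × (6300 − 90.5) / 90.5 = 8.8 × 68.6133 ≈ 603.797 mm = 0.603797 m.

0.604 m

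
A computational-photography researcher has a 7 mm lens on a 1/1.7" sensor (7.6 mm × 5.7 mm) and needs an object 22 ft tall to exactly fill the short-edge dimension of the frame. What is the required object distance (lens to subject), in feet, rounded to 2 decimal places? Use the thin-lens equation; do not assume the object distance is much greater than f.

27.04 ft

W: 22 ft × 304.8 mm/ft = 6705.60 mm.
Magnification m = h/W = dᵢ/dₒ; combined with 1/f = 1/dₒ + 1/dᵢ this gives dₒ = f·(1 + W/h).
dₒ = 7 mm × (1 + 6705.6/5.7) = 7 × 1177.4210 ≈ 8241.947 mm = 8241.947/304.8 ft = 27.0405 ft.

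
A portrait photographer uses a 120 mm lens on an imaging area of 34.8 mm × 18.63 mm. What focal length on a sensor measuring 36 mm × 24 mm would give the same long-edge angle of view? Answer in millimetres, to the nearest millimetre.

124 mm

Equal angle of view means equal width/f ratio, so f₂ = f₁ · (width₂/width₁) = 120 × 36/34.8.
f₂ = 120 × 1.03448 ≈ 124.138 mm.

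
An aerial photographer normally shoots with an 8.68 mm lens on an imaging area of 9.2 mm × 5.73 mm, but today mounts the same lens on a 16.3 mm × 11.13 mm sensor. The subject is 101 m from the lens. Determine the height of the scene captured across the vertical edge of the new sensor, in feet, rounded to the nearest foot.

The focal length stays 8.68 mm; the relevant sensor dimension is now h = 11.13 mm. Object distance dₒ = 101 m = 101000 mm.
Thin-lens field height W = h·(dₒ − f)/f = 11.13 × (101000 − 8.68)/8.68 ≈ 129496.935 mm = 129496.935/304.8 ft = 424.859 ft.

425 ft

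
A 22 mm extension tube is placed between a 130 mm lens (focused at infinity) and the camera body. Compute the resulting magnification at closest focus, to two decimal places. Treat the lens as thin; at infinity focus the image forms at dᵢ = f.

The tube moves the image plane from f to f + e, so dᵢ = 130 + 22 = 152 mm. Focus is achieved when 1/f = 1/dₒ + 1/dᵢ, giving dₒ = 1/(1/f − 1/(f+e)).
Magnification m = dᵢ/dₒ = (f+e)·(1/f − 1/(f+e)) = e/f = 22/130 ≈ 0.1692.

0.17×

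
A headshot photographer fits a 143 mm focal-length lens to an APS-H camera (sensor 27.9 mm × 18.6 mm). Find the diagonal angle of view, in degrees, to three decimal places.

Sensor diagonal = √(27.9² + 18.6²) = √1124.3700 ≈ 33.5316 mm.
Angle of view α = 2·arctan(d/2f) with d = 33.5316 mm and f = 143 mm.
d/2f = 0.11724; arctan(0.11724) ≈ 6.6870°, so α ≈ 13.3741°.

13.374°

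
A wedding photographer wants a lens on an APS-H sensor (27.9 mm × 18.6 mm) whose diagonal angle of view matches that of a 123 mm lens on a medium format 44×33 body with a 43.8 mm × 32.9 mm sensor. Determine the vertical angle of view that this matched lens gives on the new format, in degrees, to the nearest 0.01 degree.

14.08°

Sensor diagonal = √(43.8² + 32.9²) = √3000.8500 ≈ 54.7800 mm.
Sensor diagonal = √(27.9² + 18.6²) = √1124.3700 ≈ 33.5316 mm.
Equal diagonal AOV ⇒ f₂ = f₁ · 33.5316/54.7800 = 123 × 0.61211 ≈ 75.2901 mm.
Vertical AOV on the new format = 2·arctan(18.6 / (2 × 75.2901)) = 2·arctan(0.12352) ≈ 14.0833°.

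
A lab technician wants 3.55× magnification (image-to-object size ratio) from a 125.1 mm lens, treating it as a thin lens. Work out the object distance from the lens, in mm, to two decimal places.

With m = dᵢ/dₒ and 1/f = 1/dₒ + 1/dᵢ, substituting dᵢ = m·dₒ gives 1/f = (1 + 1/m)/dₒ, hence dₒ = f·(1 + 1/m).
dₒ = 125.1 × (1 + 1/3.55) = 125.1 × 1.28169 ≈ 160.339 mm.

160.34 mm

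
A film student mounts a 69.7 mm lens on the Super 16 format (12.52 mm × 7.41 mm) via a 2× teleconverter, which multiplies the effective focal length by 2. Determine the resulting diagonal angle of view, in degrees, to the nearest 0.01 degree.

5.97°

Effective focal length f = 69.7 × 2 = 139.4 mm.
Sensor diagonal = √(12.52² + 7.41²) = √211.6585 ≈ 14.5485 mm.
α = 2·arctan(14.548 / (2 × 139.4)) = 2·arctan(0.05218) ≈ 5.9743°.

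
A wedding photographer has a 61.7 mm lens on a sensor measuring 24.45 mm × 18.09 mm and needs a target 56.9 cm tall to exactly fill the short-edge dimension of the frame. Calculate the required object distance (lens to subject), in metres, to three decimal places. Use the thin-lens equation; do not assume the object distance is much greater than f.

W: 56.9 cm = 569 mm.
Magnification m = h/W = dᵢ/dₒ; combined with 1/f = 1/dₒ + 1/dᵢ this gives dₒ = f·(1 + W/h).
dₒ = 61.7 mm × (1 + 569/18.09) = 61.7 × 32.4538 ≈ 2002.402 mm = 2.0024 m.

2.002 m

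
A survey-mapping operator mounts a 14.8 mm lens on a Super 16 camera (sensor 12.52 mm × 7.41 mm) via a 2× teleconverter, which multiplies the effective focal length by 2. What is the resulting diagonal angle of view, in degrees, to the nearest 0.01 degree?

Effective focal length f = 14.8 × 2 = 29.6 mm.
Sensor diagonal = √(12.52² + 7.41²) = √211.6585 ≈ 14.5485 mm.
α = 2·arctan(14.548 / (2 × 29.6)) = 2·arctan(0.24575) ≈ 27.6138°.

27.61°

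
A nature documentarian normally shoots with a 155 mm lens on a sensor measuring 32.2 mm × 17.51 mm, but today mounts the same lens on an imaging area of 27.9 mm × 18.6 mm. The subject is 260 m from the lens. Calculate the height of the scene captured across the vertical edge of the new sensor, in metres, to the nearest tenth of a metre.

31.2 m

The focal length stays 155 mm; the relevant sensor dimension is now h = 18.6 mm. Object distance dₒ = 260 m = 260000 mm.
Thin-lens field height W = h·(dₒ − f)/f = 18.6 × (260000 − 155)/155 ≈ 31181.400 mm = 31.1814 m.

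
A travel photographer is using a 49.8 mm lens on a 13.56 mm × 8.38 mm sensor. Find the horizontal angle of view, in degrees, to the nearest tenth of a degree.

15.5°

Angle of view α = 2·arctan(w/2f) with w = 13.56 mm and f = 49.8 mm.
w/2f = 0.13614; arctan(0.13614) ≈ 7.7528°, so α ≈ 15.5057°.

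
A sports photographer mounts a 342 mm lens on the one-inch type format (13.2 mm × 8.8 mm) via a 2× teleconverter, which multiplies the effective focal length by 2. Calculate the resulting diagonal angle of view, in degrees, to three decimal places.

Effective focal length f = 342 × 2 = 684 mm.
Sensor diagonal = √(13.2² + 8.8²) = √251.6800 ≈ 15.8644 mm.
α = 2·arctan(15.864 / (2 × 684)) = 2·arctan(0.01160) ≈ 1.3288°.

1.329°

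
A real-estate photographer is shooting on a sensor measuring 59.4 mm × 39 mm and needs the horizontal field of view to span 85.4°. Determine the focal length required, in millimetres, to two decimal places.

From α = 2·arctan(w/2f) we get f = w / (2·tan(α/2)).
With w = 59.4 mm and α/2 = 42.7°, tan(α/2) ≈ 0.92277, so f ≈ 59.4 / 1.84555 ≈ 32.1856 mm.

32.19 mm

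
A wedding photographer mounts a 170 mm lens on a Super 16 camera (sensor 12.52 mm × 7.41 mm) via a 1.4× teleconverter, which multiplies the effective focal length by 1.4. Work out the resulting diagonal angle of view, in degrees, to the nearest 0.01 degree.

Effective focal length f = 170 × 1.4 = 238 mm.
Sensor diagonal = √(12.52² + 7.41²) = √211.6585 ≈ 14.5485 mm.
α = 2·arctan(14.548 / (2 × 238)) = 2·arctan(0.03056) ≈ 3.5013°.

3.50°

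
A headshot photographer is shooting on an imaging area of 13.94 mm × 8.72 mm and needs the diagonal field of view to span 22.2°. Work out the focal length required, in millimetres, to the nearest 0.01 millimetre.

Sensor diagonal = √(13.94² + 8.72²) = √270.3620 ≈ 16.4427 mm.
From α = 2·arctan(d/2f) we get f = d / (2·tan(α/2)).
With d = 16.4427 mm and α/2 = 11.1°, tan(α/2) ≈ 0.19619, so f ≈ 16.4427 / 0.39238 ≈ 41.9045 mm.

41.90 mm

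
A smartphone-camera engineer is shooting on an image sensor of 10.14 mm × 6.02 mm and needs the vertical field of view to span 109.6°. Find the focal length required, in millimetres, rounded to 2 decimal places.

2.12 mm

From α = 2·arctan(h/2f) we get f = h / (2·tan(α/2)).
With h = 6.02 mm and α/2 = 54.8°, tan(α/2) ≈ 1.41759, so f ≈ 6.02 / 2.83518 ≈ 2.1233 mm.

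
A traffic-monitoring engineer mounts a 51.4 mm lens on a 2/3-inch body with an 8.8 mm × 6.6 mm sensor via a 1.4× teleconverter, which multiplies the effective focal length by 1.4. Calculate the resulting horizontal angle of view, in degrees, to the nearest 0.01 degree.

Effective focal length f = 51.4 × 1.4 = 71.96 mm.
α = 2·arctan(8.8 / (2 × 71.96)) = 2·arctan(0.06115) ≈ 6.9980°.

7.00°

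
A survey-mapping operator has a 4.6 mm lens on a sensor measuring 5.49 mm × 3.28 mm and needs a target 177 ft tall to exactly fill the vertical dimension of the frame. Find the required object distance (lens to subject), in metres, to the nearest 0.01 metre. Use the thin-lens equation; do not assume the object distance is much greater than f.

75.67 m

W: 177 ft × 304.8 mm/ft = 53949.60 mm.
Magnification m = h/W = dᵢ/dₒ; combined with 1/f = 1/dₒ + 1/dᵢ this gives dₒ = f·(1 + W/h).
dₒ = 4.6 mm × (1 + 53949.6/3.28) = 4.6 × 16449.0483 ≈ 75665.622 mm = 75.6656 m.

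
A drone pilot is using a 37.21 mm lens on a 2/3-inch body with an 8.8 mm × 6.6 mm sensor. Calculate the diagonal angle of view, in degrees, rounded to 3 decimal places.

16.816°

Sensor diagonal = √(8.8² + 6.6²) = √121.0000 ≈ 11.0000 mm.
Angle of view α = 2·arctan(d/2f) with d = 11.0000 mm and f = 37.21 mm.
d/2f = 0.14781; arctan(0.14781) ≈ 8.4080°, so α ≈ 16.8160°.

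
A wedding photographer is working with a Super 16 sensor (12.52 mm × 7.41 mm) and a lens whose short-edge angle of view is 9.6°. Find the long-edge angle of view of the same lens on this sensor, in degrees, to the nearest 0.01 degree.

16.15°

From the short-edge AOV: f = 7.41 / (2·tan(4.8°)) = 7.41 / 0.16794 ≈ 44.1217 mm.
Long-edge AOV = 2·arctan(12.52 / (2 × 44.1217)) = 2·arctan(0.14188) ≈ 16.1505°.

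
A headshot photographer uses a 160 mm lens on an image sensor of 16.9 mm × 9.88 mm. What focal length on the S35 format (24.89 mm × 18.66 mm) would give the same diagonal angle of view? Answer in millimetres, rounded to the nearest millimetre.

254 mm

Sensor diagonal = √(16.9² + 9.88²) = √383.2244 ≈ 19.5761 mm.
Sensor diagonal = √(24.89² + 18.66²) = √967.7077 ≈ 31.1080 mm.
Equal angle of view means equal diagonal/f ratio, so f₂ = f₁ · (diagonal₂/diagonal₁) = 160 × 31.1080/19.5761.
f₂ = 160 × 1.58908 ≈ 254.253 mm.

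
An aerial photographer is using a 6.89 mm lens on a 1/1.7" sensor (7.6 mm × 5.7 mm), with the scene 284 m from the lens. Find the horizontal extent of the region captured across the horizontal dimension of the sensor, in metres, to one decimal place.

dₒ: 284 m = 284000 mm.
Similar triangles through the lens centre give W/dₒ = w/dᵢ; with 1/f = 1/dₒ + 1/dᵢ this gives W = w·(dₒ − f)/f.
W = 7.6 mm × (284000 − 6.89) / 6.89 = 7.6 × 41218.1582 ≈ 313258.002 mm = 313.258 m.

313.3 m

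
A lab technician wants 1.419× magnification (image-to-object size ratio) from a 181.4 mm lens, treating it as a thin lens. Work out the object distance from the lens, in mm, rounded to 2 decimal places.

309.24 mm

With m = dᵢ/dₒ and 1/f = 1/dₒ + 1/dᵢ, substituting dᵢ = m·dₒ gives 1/f = (1 + 1/m)/dₒ, hence dₒ = f·(1 + 1/m).
dₒ = 181.4 × (1 + 1/1.419) = 181.4 × 1.70472 ≈ 309.237 mm.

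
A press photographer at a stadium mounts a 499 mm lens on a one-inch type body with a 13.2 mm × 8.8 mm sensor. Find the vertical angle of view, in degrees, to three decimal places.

Angle of view α = 2·arctan(h/2f) with h = 8.8 mm and f = 499 mm.
h/2f = 0.00882; arctan(0.00882) ≈ 0.5052°, so α ≈ 1.0104°.

1.010°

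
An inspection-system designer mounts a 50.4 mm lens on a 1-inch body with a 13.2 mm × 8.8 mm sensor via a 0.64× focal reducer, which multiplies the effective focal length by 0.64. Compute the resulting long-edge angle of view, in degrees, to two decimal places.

Effective focal length f = 50.4 × 0.64 = 32.256 mm.
α = 2·arctan(13.2 / (2 × 32.256)) = 2·arctan(0.20461) ≈ 23.1277°.

23.13°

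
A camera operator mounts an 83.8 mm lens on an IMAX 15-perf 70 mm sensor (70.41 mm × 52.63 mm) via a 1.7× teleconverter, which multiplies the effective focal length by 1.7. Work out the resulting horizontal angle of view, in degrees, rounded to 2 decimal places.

27.76°

Effective focal length f = 83.8 × 1.7 = 142.46 mm.
α = 2·arctan(70.41 / (2 × 142.46)) = 2·arctan(0.24712) ≈ 27.7619°.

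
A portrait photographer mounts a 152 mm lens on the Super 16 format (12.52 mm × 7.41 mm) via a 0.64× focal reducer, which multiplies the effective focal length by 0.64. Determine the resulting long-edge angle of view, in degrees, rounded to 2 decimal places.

Effective focal length f = 152 × 0.64 = 97.28 mm.
α = 2·arctan(12.52 / (2 × 97.28)) = 2·arctan(0.06435) ≈ 7.3639°.

7.36°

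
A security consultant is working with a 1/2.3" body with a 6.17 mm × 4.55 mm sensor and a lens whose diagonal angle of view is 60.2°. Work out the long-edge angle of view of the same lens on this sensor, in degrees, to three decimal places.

50.022°

Sensor diagonal = √(6.17² + 4.55²) = √58.7714 ≈ 7.6663 mm.
From the diagonal AOV: f = 7.6663 / (2·tan(30.1°)) = 7.6663 / 1.15936 ≈ 6.6125 mm.
Long-edge AOV = 2·arctan(6.17 / (2 × 6.6125)) = 2·arctan(0.46654) ≈ 50.0220°.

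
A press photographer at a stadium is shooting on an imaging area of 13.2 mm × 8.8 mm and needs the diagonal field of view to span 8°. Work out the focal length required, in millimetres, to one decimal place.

Sensor diagonal = √(13.2² + 8.8²) = √251.6800 ≈ 15.8644 mm.
From α = 2·arctan(d/2f) we get f = d / (2·tan(α/2)).
With d = 15.8644 mm and α/2 = 4°, tan(α/2) ≈ 0.06993, so f ≈ 15.8644 / 0.13985 ≈ 113.4359 mm.

113.4 mm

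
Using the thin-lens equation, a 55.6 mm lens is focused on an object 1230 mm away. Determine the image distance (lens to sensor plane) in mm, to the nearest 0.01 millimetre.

58.23 mm

1/dᵢ = 1/f − 1/dₒ = 1/55.6 − 1/1230 = 0.0171726 mm⁻¹.
dᵢ = 1/0.0171726 ≈ 58.2323 mm.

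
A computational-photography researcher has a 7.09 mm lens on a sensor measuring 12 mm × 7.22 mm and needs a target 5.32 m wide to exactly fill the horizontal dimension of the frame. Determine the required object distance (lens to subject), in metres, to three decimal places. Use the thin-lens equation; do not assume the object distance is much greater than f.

W: 5.32 m = 5320 mm.
Magnification m = w/W = dᵢ/dₒ; combined with 1/f = 1/dₒ + 1/dᵢ this gives dₒ = f·(1 + W/w).
dₒ = 7.09 mm × (1 + 5320/12) = 7.09 × 444.3333 ≈ 3150.323 mm = 3.15032 m.

3.150 m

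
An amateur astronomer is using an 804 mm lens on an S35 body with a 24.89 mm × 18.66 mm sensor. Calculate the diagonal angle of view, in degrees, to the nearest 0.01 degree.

2.22°

Sensor diagonal = √(24.89² + 18.66²) = √967.7077 ≈ 31.1080 mm.
Angle of view α = 2·arctan(d/2f) with d = 31.1080 mm and f = 804 mm.
d/2f = 0.01935; arctan(0.01935) ≈ 1.1083°, so α ≈ 2.2166°.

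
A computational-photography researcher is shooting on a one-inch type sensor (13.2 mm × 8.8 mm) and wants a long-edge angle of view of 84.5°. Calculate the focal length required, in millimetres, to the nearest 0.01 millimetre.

7.27 mm

From α = 2·arctan(w/2f) we get f = w / (2·tan(α/2)).
With w = 13.2 mm and α/2 = 42.25°, tan(α/2) ≈ 0.90834, so f ≈ 13.2 / 1.81667 ≈ 7.2660 mm.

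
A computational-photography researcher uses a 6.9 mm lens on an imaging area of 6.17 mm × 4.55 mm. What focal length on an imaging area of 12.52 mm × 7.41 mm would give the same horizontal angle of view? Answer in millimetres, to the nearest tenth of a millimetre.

Equal angle of view means equal width/f ratio, so f₂ = f₁ · (width₂/width₁) = 6.9 × 12.52/6.17.
f₂ = 6.9 × 2.02917 ≈ 14.001 mm.

14.0 mm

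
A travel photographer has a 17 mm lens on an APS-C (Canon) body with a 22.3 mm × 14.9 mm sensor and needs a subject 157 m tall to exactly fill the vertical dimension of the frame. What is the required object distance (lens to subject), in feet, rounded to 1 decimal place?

587.7 ft

W: 157 m = 157000 mm.
Magnification m = h/W = dᵢ/dₒ; combined with 1/f = 1/dₒ + 1/dᵢ this gives dₒ = f·(1 + W/h).
dₒ = 17 mm × (1 + 157000/14.9) = 17 × 10537.9128 ≈ 179144.517 mm = 179144.517/304.8 ft = 587.744 ft.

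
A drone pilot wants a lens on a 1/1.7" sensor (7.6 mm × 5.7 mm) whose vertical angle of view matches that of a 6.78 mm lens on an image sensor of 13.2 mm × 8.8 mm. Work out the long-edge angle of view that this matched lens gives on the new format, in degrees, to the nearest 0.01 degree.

Equal vertical AOV ⇒ f₂ = f₁ · 5.7/8.8 = 6.78 × 0.64773 ≈ 4.3916 mm.
Long-edge AOV on the new format = 2·arctan(7.6 / (2 × 4.3916)) = 2·arctan(0.86529) ≈ 81.7386°.

81.74°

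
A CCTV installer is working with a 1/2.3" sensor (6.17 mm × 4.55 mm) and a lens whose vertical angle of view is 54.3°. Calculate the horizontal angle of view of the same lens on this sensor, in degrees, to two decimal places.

From the vertical AOV: f = 4.55 / (2·tan(27.15°)) = 4.55 / 1.02566 ≈ 4.4362 mm.
Horizontal AOV = 2·arctan(6.17 / (2 × 4.4362)) = 2·arctan(0.69542) ≈ 69.6308°.

69.63°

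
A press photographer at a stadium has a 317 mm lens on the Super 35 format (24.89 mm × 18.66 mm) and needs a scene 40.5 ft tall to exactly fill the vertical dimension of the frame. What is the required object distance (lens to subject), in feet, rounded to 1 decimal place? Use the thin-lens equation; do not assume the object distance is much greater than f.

W: 40.5 ft × 304.8 mm/ft = 12344.40 mm.
Magnification m = h/W = dᵢ/dₒ; combined with 1/f = 1/dₒ + 1/dᵢ this gives dₒ = f·(1 + W/h).
dₒ = 317 mm × (1 + 12344.4/18.66) = 317 × 662.5434 ≈ 210026.254 mm = 210026.254/304.8 ft = 689.063 ft.

689.1 ft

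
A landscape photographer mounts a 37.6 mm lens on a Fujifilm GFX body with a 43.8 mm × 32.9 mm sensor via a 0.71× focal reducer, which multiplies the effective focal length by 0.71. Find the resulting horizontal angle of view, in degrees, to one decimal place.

78.7°

Effective focal length f = 37.6 × 0.71 = 26.696 mm.
α = 2·arctan(43.8 / (2 × 26.696)) = 2·arctan(0.82035) ≈ 78.7273°.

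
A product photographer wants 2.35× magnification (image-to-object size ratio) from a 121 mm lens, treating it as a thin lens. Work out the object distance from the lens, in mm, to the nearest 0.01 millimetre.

172.49 mm

With m = dᵢ/dₒ and 1/f = 1/dₒ + 1/dᵢ, substituting dᵢ = m·dₒ gives 1/f = (1 + 1/m)/dₒ, hence dₒ = f·(1 + 1/m).
dₒ = 121 × (1 + 1/2.35) = 121 × 1.42553 ≈ 172.489 mm.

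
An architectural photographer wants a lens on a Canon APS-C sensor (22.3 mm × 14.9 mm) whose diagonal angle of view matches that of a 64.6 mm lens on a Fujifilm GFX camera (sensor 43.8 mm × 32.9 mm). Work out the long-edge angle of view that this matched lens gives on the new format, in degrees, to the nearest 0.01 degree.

Sensor diagonal = √(43.8² + 32.9²) = √3000.8500 ≈ 54.7800 mm.
Sensor diagonal = √(22.3² + 14.9²) = √719.3000 ≈ 26.8198 mm.
Equal diagonal AOV ⇒ f₂ = f₁ · 26.8198/54.7800 = 64.6 × 0.48959 ≈ 31.6275 mm.
Long-edge AOV on the new format = 2·arctan(22.3 / (2 × 31.6275)) = 2·arctan(0.35254) ≈ 38.8393°.

38.84°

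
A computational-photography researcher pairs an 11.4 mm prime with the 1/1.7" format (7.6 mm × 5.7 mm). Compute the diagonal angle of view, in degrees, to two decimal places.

Sensor diagonal = √(7.6² + 5.7²) = √90.2500 ≈ 9.5000 mm.
Angle of view α = 2·arctan(d/2f) with d = 9.5000 mm and f = 11.4 mm.
d/2f = 0.41667; arctan(0.41667) ≈ 22.6199°, so α ≈ 45.2397°.

45.24°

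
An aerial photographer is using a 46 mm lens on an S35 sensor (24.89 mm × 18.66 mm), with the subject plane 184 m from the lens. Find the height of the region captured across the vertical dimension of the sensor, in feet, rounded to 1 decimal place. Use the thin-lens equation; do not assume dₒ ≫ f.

dₒ: 184 m = 184000 mm.
Similar triangles through the lens centre give W/dₒ = h/dᵢ; with 1/f = 1/dₒ + 1/dᵢ this gives W = h·(dₒ − f)/f.
W = 18.66 mm × (184000 − 46) / 46 = 18.66 × 3999.0000 ≈ 74621.340 mm = 74621.340/304.8 ft = 244.821 ft.

244.8 ft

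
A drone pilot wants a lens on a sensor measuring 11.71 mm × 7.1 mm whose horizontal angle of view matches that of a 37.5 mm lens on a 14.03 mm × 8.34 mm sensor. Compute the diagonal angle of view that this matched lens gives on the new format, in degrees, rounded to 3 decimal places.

Equal horizontal AOV ⇒ f₂ = f₁ · 11.71/14.03 = 37.5 × 0.83464 ≈ 31.2990 mm.
Sensor diagonal = √(11.71² + 7.1²) = √187.5341 ≈ 13.6943 mm.
Diagonal AOV on the new format = 2·arctan(13.6943 / (2 × 31.2990)) = 2·arctan(0.21877) ≈ 24.6799°.

24.680°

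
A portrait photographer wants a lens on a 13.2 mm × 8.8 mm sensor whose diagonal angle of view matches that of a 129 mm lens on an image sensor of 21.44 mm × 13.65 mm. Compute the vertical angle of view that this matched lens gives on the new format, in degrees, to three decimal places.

6.256°

Sensor diagonal = √(21.44² + 13.65²) = √645.9961 ≈ 25.4165 mm.
Sensor diagonal = √(13.2² + 8.8²) = √251.6800 ≈ 15.8644 mm.
Equal diagonal AOV ⇒ f₂ = f₁ · 15.8644/25.4165 = 129 × 0.62418 ≈ 80.5191 mm.
Vertical AOV on the new format = 2·arctan(8.8 / (2 × 80.5191)) = 2·arctan(0.05465) ≈ 6.2557°.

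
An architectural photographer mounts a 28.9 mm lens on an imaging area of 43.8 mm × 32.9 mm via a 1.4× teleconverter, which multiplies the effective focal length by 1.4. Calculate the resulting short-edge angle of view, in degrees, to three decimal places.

Effective focal length f = 28.9 × 1.4 = 40.46 mm.
α = 2·arctan(32.9 / (2 × 40.46)) = 2·arctan(0.40657) ≈ 44.2508°.

44.251°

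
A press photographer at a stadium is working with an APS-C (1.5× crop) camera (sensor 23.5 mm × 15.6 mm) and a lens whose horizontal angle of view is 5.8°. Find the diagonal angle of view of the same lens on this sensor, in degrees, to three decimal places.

6.959°

From the horizontal AOV: f = 23.5 / (2·tan(2.9°)) = 23.5 / 0.10132 ≈ 231.9484 mm.
Sensor diagonal = √(23.5² + 15.6²) = √795.6100 ≈ 28.2066 mm.
Diagonal AOV = 2·arctan(28.2066 / (2 × 231.9484)) = 2·arctan(0.06080) ≈ 6.9590°.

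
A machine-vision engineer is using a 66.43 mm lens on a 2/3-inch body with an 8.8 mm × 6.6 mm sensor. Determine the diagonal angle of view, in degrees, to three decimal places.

9.466°

Sensor diagonal = √(8.8² + 6.6²) = √121.0000 ≈ 11.0000 mm.
Angle of view α = 2·arctan(d/2f) with d = 11.0000 mm and f = 66.43 mm.
d/2f = 0.08279; arctan(0.08279) ≈ 4.7329°, so α ≈ 9.4659°.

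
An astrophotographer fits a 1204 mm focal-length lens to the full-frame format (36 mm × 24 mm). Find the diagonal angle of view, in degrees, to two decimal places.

Sensor diagonal = √(36² + 24²) = √1872.0000 ≈ 43.2666 mm.
Angle of view α = 2·arctan(d/2f) with d = 43.2666 mm and f = 1204 mm.
d/2f = 0.01797; arctan(0.01797) ≈ 1.0294°, so α ≈ 2.0587°.

2.06°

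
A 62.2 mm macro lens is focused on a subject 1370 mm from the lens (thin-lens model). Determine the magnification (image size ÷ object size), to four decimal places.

Thin lens: 1/f = 1/dₒ + 1/dᵢ → 1/dᵢ = 1/62.2 − 1/1370 = 0.0153472 mm⁻¹, so dᵢ ≈ 65.1583 mm.
Magnification m = dᵢ/dₒ = 65.1583/1370 ≈ 0.04756.

0.0476×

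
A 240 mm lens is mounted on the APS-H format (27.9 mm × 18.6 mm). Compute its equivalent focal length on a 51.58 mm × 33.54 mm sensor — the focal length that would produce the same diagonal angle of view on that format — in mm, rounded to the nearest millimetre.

Sensor diagonal = √(27.9² + 18.6²) = √1124.3700 ≈ 33.5316 mm.
Sensor diagonal = √(51.58² + 33.54²) = √3785.4280 ≈ 61.5258 mm.
Equal angle of view means equal diagonal/f ratio, so f₂ = f₁ · (diagonal₂/diagonal₁) = 240 × 61.5258/33.5316.
f₂ = 240 × 1.83486 ≈ 440.366 mm.

440 mm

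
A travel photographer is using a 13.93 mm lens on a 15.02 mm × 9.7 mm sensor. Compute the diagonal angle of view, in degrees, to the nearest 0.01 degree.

65.38°

Sensor diagonal = √(15.02² + 9.7²) = √319.6904 ≈ 17.8799 mm.
Angle of view α = 2·arctan(d/2f) with d = 17.8799 mm and f = 13.93 mm.
d/2f = 0.64178; arctan(0.64178) ≈ 32.6914°, so α ≈ 65.3828°.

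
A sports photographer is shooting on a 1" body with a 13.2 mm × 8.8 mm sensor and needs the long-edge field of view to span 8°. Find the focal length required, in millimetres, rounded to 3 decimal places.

From α = 2·arctan(w/2f) we get f = w / (2·tan(α/2)).
With w = 13.2 mm and α/2 = 4°, tan(α/2) ≈ 0.06993, so f ≈ 13.2 / 0.13985 ≈ 94.3844 mm.

94.384 mm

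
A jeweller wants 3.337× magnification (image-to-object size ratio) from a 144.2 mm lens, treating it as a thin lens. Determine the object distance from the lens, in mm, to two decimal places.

187.41 mm

With m = dᵢ/dₒ and 1/f = 1/dₒ + 1/dᵢ, substituting dᵢ = m·dₒ gives 1/f = (1 + 1/m)/dₒ, hence dₒ = f·(1 + 1/m).
dₒ = 144.2 × (1 + 1/3.337) = 144.2 × 1.29967 ≈ 187.412 mm.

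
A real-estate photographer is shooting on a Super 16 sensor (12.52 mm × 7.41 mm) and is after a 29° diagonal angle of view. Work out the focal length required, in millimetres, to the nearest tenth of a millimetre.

28.1 mm

Sensor diagonal = √(12.52² + 7.41²) = √211.6585 ≈ 14.5485 mm.
From α = 2·arctan(d/2f) we get f = d / (2·tan(α/2)).
With d = 14.5485 mm and α/2 = 14.5°, tan(α/2) ≈ 0.25862, so f ≈ 14.5485 / 0.51724 ≈ 28.1274 mm.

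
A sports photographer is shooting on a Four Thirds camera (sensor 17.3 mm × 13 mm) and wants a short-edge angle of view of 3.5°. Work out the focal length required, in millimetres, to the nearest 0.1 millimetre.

212.7 mm

From α = 2·arctan(h/2f) we get f = h / (2·tan(α/2)).
With h = 13 mm and α/2 = 1.75°, tan(α/2) ≈ 0.03055, so f ≈ 13 / 0.06111 ≈ 212.7467 mm.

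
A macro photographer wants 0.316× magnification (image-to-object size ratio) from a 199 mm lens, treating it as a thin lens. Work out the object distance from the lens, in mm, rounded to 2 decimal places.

With m = dᵢ/dₒ and 1/f = 1/dₒ + 1/dᵢ, substituting dᵢ = m·dₒ gives 1/f = (1 + 1/m)/dₒ, hence dₒ = f·(1 + 1/m).
dₒ = 199 × (1 + 1/0.316) = 199 × 4.16456 ≈ 828.747 mm.

828.75 mm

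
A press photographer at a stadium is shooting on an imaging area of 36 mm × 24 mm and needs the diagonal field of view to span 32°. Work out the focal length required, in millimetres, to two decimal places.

75.44 mm

Sensor diagonal = √(36² + 24²) = √1872.0000 ≈ 43.2666 mm.
From α = 2·arctan(d/2f) we get f = d / (2·tan(α/2)).
With d = 43.2666 mm and α/2 = 16°, tan(α/2) ≈ 0.28675, so f ≈ 43.2666 / 0.57349 ≈ 75.4443 mm.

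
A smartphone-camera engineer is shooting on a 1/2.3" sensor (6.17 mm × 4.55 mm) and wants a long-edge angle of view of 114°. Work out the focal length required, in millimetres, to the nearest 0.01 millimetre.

2.00 mm

From α = 2·arctan(w/2f) we get f = w / (2·tan(α/2)).
With w = 6.17 mm and α/2 = 57°, tan(α/2) ≈ 1.53986, so f ≈ 6.17 / 3.07973 ≈ 2.0034 mm.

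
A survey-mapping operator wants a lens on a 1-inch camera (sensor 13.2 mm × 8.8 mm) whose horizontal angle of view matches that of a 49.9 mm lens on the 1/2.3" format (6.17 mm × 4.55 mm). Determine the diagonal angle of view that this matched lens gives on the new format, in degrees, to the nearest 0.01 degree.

8.50°

Equal horizontal AOV ⇒ f₂ = f₁ · 13.2/6.17 = 49.9 × 2.13938 ≈ 106.7553 mm.
Sensor diagonal = √(13.2² + 8.8²) = √251.6800 ≈ 15.8644 mm.
Diagonal AOV on the new format = 2·arctan(15.8644 / (2 × 106.7553)) = 2·arctan(0.07430) ≈ 8.4989°.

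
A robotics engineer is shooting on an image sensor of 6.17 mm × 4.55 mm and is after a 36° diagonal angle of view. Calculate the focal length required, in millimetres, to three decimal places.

Sensor diagonal = √(6.17² + 4.55²) = √58.7714 ≈ 7.6663 mm.
From α = 2·arctan(d/2f) we get f = d / (2·tan(α/2)).
With d = 7.6663 mm and α/2 = 18°, tan(α/2) ≈ 0.32492, so f ≈ 7.6663 / 0.64984 ≈ 11.7971 mm.

11.797 mm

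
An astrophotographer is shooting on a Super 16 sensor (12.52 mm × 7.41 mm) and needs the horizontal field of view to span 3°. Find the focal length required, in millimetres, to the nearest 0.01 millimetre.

239.06 mm

From α = 2·arctan(w/2f) we get f = w / (2·tan(α/2)).
With w = 12.52 mm and α/2 = 1.5°, tan(α/2) ≈ 0.02619, so f ≈ 12.52 / 0.05237 ≈ 239.0598 mm.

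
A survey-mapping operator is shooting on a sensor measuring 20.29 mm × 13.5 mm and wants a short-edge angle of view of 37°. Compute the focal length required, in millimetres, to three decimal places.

From α = 2·arctan(h/2f) we get f = h / (2·tan(α/2)).
With h = 13.5 mm and α/2 = 18.5°, tan(α/2) ≈ 0.33460, so f ≈ 13.5 / 0.66919 ≈ 20.1736 mm.

20.174 mm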